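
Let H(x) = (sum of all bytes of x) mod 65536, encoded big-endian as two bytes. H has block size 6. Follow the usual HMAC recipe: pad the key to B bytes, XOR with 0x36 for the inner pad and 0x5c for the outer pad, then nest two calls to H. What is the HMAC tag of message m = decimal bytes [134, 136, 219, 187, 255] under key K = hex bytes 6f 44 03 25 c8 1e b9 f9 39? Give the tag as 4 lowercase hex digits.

Key hex bytes 6f 44 03 25 c8 1e b9 f9 39 is 9 bytes > B = 6, so hash it first: H(key) = 03 ac, then zero-pad to 6 bytes: K' = 03 ac 00 00 00 00.
K' ⊕ ipad = 35 9a 36 36 36 36.  K' ⊕ opad = 5f f0 5c 5c 5c 5c.
Inner input = (K'⊕ipad) ∥ m = 35 9a 36 36 36 36 ∥ 86 88 db bb ff.
Inner hash: sum = 53+154+54+54+54+54+134+136+219+187+255 = 1354 → 05 4a.
Outer input = (K'⊕opad) ∥ inner = 5f f0 5c 5c 5c 5c ∥ 05 4a.
Outer hash (tag): sum = 95+240+92+92+92+92+5+74 = 782 → 03 0e.

030e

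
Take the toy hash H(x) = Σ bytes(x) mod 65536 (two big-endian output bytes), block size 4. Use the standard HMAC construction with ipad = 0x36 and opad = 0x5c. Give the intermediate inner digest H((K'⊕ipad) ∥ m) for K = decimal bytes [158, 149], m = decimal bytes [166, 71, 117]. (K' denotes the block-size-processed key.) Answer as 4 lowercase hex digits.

Key decimal bytes [158, 149] = 9e 95 is 2 bytes ≤ B = 4; zero-pad to 4 bytes: K' = 9e 95 00 00.
K' ⊕ ipad = a8 a3 36 36.
Inner input = a8 a3 36 36 ∥ a6 47 75.
Inner hash: sum = 168+163+54+54+166+71+117 = 793 → 03 19.

0319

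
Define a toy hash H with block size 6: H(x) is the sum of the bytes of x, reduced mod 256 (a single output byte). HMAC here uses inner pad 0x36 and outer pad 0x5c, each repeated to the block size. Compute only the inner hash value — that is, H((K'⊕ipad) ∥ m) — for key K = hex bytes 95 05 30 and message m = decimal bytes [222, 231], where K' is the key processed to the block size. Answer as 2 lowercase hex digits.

Key hex bytes 95 05 30 is 3 bytes ≤ B = 6; zero-pad to 6 bytes: K' = 95 05 30 00 00 00.
K' ⊕ ipad = a3 33 06 36 36 36.
Inner input = a3 33 06 36 36 36 ∥ de e7.
Inner hash: sum = 163+51+6+54+54+54+222+231 = 835; mod 256 = 67 → 43.

43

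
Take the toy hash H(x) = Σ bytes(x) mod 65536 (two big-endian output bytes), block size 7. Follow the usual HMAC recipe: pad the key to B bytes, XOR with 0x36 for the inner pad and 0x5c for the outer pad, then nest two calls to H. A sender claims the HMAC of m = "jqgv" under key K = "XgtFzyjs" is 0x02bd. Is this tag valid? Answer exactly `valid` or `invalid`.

Key "XgtFzyjs" = 58 67 74 46 7a 79 6a 73 is 8 bytes > B = 7, so hash it first: H(key) = 03 49, then zero-pad to 7 bytes: K' = 03 49 00 00 00 00 00.
K' ⊕ ipad = 35 7f 36 36 36 36 36; K' ⊕ opad = 5f 15 5c 5c 5c 5c 5c.
Inner hash: sum = 53+127+54+54+54+54+54+106+113+103+118 = 890 → 03 7a.
Outer hash (recomputed tag): sum = 95+21+92+92+92+92+92+3+122 = 701 → 02 bd.
Recomputed tag = 02bd; claimed = 02bd → match.

valid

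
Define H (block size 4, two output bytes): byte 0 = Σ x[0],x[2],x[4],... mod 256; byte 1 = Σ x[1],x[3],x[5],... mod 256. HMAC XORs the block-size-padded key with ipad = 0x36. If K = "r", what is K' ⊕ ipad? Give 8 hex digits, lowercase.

Key "r" = 72 is 1 byte ≤ B = 4; zero-pad to 4 bytes: K' = 72 00 00 00.
XOR each byte with 0x36: 72⊕36=44, 00⊕36=36, 00⊕36=36, 00⊕36=36.

44363636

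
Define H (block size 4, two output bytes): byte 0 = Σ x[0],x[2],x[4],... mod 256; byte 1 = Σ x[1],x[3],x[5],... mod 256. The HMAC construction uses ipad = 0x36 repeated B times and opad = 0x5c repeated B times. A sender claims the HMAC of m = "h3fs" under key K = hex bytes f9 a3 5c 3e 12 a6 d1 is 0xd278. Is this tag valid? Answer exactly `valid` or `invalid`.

Key hex bytes f9 a3 5c 3e 12 a6 d1 is 7 bytes > B = 4, so hash it first: H(key) = 38 87, then zero-pad to 4 bytes: K' = 38 87 00 00.
K' ⊕ ipad = 0e b1 36 36; K' ⊕ opad = 64 db 5c 5c.
Inner hash: even-index sum = 274 mod 256 = 18; odd-index sum = 397 mod 256 = 141 → 12 8d.
Outer hash (recomputed tag): even-index sum = 210 mod 256 = 210; odd-index sum = 452 mod 256 = 196 → d2 c4.
Recomputed tag = d2c4; claimed = d278 → mismatch.

invalid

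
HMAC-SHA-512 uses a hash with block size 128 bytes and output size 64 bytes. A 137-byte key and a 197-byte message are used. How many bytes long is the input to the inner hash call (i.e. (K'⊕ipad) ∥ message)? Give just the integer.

Key is 137 > 128 bytes, so it is hashed to 64 bytes then zero-padded to 128: |K'| = 128.
Inner input = (K'⊕ipad) ∥ m → 128 + 197 = 325 bytes.

325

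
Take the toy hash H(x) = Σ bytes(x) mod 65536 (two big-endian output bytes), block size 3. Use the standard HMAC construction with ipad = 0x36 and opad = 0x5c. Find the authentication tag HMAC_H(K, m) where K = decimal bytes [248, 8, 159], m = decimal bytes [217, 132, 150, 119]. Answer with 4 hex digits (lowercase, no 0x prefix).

01de

Key decimal bytes [248, 8, 159] = f8 08 9f is exactly B = 3 bytes: K' = f8 08 9f.
K' ⊕ ipad = ce 3e a9.  K' ⊕ opad = a4 54 c3.
Inner input = (K'⊕ipad) ∥ m = ce 3e a9 ∥ d9 84 96 77.
Inner hash: sum = 206+62+169+217+132+150+119 = 1055 → 04 1f.
Outer input = (K'⊕opad) ∥ inner = a4 54 c3 ∥ 04 1f.
Outer hash (tag): sum = 164+84+195+4+31 = 478 → 01 de.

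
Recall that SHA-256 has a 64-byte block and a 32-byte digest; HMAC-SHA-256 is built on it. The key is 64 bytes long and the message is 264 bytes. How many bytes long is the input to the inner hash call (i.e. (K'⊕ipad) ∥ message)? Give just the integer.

Key is 64 ≤ 64 bytes, zero-padded: |K'| = 64.
Inner input = (K'⊕ipad) ∥ m → 64 + 264 = 328 bytes.

328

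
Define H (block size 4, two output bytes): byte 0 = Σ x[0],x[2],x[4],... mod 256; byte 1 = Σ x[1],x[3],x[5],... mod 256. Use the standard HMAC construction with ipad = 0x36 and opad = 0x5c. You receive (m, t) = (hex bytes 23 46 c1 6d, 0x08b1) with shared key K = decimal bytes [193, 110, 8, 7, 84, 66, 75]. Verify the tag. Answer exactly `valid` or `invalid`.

valid

Key decimal bytes [193, 110, 8, 7, 84, 66, 75] = c1 6e 08 07 54 42 4b is 7 bytes > B = 4, so hash it first: H(key) = 68 b7, then zero-pad to 4 bytes: K' = 68 b7 00 00.
K' ⊕ ipad = 5e 81 36 36; K' ⊕ opad = 34 eb 5c 5c.
Inner hash: even-index sum = 376 mod 256 = 120; odd-index sum = 362 mod 256 = 106 → 78 6a.
Outer hash (recomputed tag): even-index sum = 264 mod 256 = 8; odd-index sum = 433 mod 256 = 177 → 08 b1.
Recomputed tag = 08b1; claimed = 08b1 → match.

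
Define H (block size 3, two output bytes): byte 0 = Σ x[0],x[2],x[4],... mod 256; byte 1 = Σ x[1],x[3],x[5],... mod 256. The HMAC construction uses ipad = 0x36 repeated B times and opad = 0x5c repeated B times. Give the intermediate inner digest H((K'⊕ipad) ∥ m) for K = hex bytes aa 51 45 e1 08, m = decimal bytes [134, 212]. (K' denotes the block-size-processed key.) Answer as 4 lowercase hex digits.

cb8a

Key hex bytes aa 51 45 e1 08 is 5 bytes > B = 3, so hash it first: H(key) = f7 32, then zero-pad to 3 bytes: K' = f7 32 00.
K' ⊕ ipad = c1 04 36.
Inner input = c1 04 36 ∥ 86 d4.
Inner hash: even-index sum = 459 mod 256 = 203; odd-index sum = 138 mod 256 = 138 → cb 8a.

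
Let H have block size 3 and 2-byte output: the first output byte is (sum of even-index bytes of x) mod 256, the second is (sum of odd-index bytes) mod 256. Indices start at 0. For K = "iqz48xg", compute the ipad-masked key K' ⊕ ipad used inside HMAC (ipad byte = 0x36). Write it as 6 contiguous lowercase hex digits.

Key "iqz48xg" = 69 71 7a 34 38 78 67 is 7 bytes > B = 3, so hash it first: H(key) = 82 1d, then zero-pad to 3 bytes: K' = 82 1d 00.
XOR each byte with 0x36: 82⊕36=b4, 1d⊕36=2b, 00⊕36=36.

b42b36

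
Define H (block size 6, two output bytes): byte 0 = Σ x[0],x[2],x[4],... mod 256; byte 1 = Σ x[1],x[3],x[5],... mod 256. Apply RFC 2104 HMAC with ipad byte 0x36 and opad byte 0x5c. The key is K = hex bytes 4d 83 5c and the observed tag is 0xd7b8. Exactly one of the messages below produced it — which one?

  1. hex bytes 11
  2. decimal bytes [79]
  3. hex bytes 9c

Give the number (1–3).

Key hex bytes 4d 83 5c is 3 bytes ≤ B = 6; zero-pad to 6 bytes: K' = 4d 83 5c 00 00 00.
K' ⊕ ipad = 7b b5 6a 36 36 36; K' ⊕ opad = 11 df 00 5c 5c 5c.
m1: inner = H(7b b5 6a 36 36 36 11) = 2c 21; tag = H(11 df 00 5c 5c 5c 2c 21) = 99b8
m2: inner = H(7b b5 6a 36 36 36 4f) = 6a 21; tag = H(11 df 00 5c 5c 5c 6a 21) = d7b8 ← matches
m3: inner = H(7b b5 6a 36 36 36 9c) = b7 21; tag = H(11 df 00 5c 5c 5c b7 21) = 24b8

2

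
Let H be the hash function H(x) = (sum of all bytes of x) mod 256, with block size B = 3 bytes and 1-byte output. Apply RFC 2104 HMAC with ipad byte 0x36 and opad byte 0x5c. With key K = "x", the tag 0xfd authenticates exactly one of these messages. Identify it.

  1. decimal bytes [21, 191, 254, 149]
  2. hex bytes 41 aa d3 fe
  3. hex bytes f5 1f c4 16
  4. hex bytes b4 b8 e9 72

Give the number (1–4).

Key "x" = 78 is 1 byte ≤ B = 3; zero-pad to 3 bytes: K' = 78 00 00.
K' ⊕ ipad = 4e 36 36; K' ⊕ opad = 24 5c 5c.
m1: inner = H(4e 36 36 15 bf fe 95) = 21; tag = H(24 5c 5c 21) = fd ← matches
m2: inner = H(4e 36 36 41 aa d3 fe) = 76; tag = H(24 5c 5c 76) = 52
m3: inner = H(4e 36 36 f5 1f c4 16) = a8; tag = H(24 5c 5c a8) = 84
m4: inner = H(4e 36 36 b4 b8 e9 72) = 81; tag = H(24 5c 5c 81) = 5d

1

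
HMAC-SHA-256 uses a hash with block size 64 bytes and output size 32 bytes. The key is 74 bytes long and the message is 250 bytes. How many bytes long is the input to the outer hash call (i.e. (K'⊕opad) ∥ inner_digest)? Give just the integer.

96

Key is 74 > 64 bytes, so it is hashed to 32 bytes then zero-padded to 64: |K'| = 64.
Outer input = (K'⊕opad) ∥ H(inner) → 64 + 32 = 96 bytes.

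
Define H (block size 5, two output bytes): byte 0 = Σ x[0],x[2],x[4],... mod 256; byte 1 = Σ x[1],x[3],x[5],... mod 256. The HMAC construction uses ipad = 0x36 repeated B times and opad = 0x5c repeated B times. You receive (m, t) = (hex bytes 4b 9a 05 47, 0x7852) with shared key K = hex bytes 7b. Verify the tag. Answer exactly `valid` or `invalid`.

Key hex bytes 7b is 1 byte ≤ B = 5; zero-pad to 5 bytes: K' = 7b 00 00 00 00.
K' ⊕ ipad = 4d 36 36 36 36; K' ⊕ opad = 27 5c 5c 5c 5c.
Inner hash: even-index sum = 410 mod 256 = 154; odd-index sum = 188 mod 256 = 188 → 9a bc.
Outer hash (recomputed tag): even-index sum = 411 mod 256 = 155; odd-index sum = 338 mod 256 = 82 → 9b 52.
Recomputed tag = 9b52; claimed = 7852 → mismatch.

invalid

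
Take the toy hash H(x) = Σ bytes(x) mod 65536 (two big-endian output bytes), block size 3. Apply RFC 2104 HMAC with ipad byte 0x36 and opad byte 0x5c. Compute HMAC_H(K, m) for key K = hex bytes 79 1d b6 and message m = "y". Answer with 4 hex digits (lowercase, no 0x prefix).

01c4

Key hex bytes 79 1d b6 is exactly B = 3 bytes: K' = 79 1d b6.
K' ⊕ ipad = 4f 2b 80.  K' ⊕ opad = 25 41 ea.
Inner input = (K'⊕ipad) ∥ m = 4f 2b 80 ∥ 79.
Inner hash: sum = 79+43+128+121 = 371 → 01 73.
Outer input = (K'⊕opad) ∥ inner = 25 41 ea ∥ 01 73.
Outer hash (tag): sum = 37+65+234+1+115 = 452 → 01 c4.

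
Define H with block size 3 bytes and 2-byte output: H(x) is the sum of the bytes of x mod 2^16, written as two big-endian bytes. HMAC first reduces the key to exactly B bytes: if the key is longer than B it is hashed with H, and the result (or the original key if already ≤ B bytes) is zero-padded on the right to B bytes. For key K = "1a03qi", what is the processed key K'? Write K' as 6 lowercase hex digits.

|K| = 6 > B = 3, so first hash the key.
H(K): sum = 49+97+48+51+113+105 = 463 → 01 cf.
Zero-pad H(K) = 01 cf to 3 bytes: K' = 01 cf 00.

01cf00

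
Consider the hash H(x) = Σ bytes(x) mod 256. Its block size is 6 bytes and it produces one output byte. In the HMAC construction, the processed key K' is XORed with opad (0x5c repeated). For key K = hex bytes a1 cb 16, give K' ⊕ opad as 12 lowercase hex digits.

Key hex bytes a1 cb 16 is 3 bytes ≤ B = 6; zero-pad to 6 bytes: K' = a1 cb 16 00 00 00.
XOR each byte with 0x5c: a1⊕5c=fd, cb⊕5c=97, 16⊕5c=4a, 00⊕5c=5c, 00⊕5c=5c, 00⊕5c=5c.

fd974a5c5c5c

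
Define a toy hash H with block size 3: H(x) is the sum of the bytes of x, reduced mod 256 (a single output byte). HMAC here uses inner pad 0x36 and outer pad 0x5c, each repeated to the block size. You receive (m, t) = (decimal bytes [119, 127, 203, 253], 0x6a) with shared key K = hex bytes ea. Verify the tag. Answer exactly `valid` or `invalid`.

invalid

Key hex bytes ea is 1 byte ≤ B = 3; zero-pad to 3 bytes: K' = ea 00 00.
K' ⊕ ipad = dc 36 36; K' ⊕ opad = b6 5c 5c.
Inner hash: sum = 220+54+54+119+127+203+253 = 1030; mod 256 = 6 → 06.
Outer hash (recomputed tag): sum = 182+92+92+6 = 372; mod 256 = 116 → 74.
Recomputed tag = 74; claimed = 6a → mismatch.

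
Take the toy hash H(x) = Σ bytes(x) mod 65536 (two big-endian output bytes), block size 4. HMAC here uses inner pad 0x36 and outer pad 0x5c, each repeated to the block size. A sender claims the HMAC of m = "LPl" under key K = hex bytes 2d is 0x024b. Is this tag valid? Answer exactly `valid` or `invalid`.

Key hex bytes 2d is 1 byte ≤ B = 4; zero-pad to 4 bytes: K' = 2d 00 00 00.
K' ⊕ ipad = 1b 36 36 36; K' ⊕ opad = 71 5c 5c 5c.
Inner hash: sum = 27+54+54+54+76+80+108 = 453 → 01 c5.
Outer hash (recomputed tag): sum = 113+92+92+92+1+197 = 587 → 02 4b.
Recomputed tag = 024b; claimed = 024b → match.

valid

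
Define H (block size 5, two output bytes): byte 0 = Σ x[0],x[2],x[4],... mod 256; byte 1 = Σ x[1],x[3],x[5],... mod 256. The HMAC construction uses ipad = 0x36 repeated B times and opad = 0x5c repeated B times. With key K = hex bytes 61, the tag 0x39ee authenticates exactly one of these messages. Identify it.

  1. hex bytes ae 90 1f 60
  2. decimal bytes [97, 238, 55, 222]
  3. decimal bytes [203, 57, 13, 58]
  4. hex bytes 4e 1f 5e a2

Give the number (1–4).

3

Key hex bytes 61 is 1 byte ≤ B = 5; zero-pad to 5 bytes: K' = 61 00 00 00 00.
K' ⊕ ipad = 57 36 36 36 36; K' ⊕ opad = 3d 5c 5c 5c 5c.
m1: inner = H(57 36 36 36 36 ae 90 1f 60) = b3 39; tag = H(3d 5c 5c 5c 5c b3 39) = 2e6b
m2: inner = H(57 36 36 36 36 61 ee 37 de) = 8f 04; tag = H(3d 5c 5c 5c 5c 8f 04) = f947
m3: inner = H(57 36 36 36 36 cb 39 0d 3a) = 36 44; tag = H(3d 5c 5c 5c 5c 36 44) = 39ee ← matches
m4: inner = H(57 36 36 36 36 4e 1f 5e a2) = 84 18; tag = H(3d 5c 5c 5c 5c 84 18) = 0d3c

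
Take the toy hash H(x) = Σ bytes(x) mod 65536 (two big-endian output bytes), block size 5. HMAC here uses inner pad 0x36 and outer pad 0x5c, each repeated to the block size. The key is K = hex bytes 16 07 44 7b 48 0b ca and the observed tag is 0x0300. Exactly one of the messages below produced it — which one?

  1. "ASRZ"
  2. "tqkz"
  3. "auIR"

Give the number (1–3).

1

Key hex bytes 16 07 44 7b 48 0b ca is 7 bytes > B = 5, so hash it first: H(key) = 01 f9, then zero-pad to 5 bytes: K' = 01 f9 00 00 00.
K' ⊕ ipad = 37 cf 36 36 36; K' ⊕ opad = 5d a5 5c 5c 5c.
m1: inner = H(37 cf 36 36 36 41 53 52 5a) = 02 e8; tag = H(5d a5 5c 5c 5c 02 e8) = 0300 ← matches
m2: inner = H(37 cf 36 36 36 74 71 6b 7a) = 03 72; tag = H(5d a5 5c 5c 5c 03 72) = 028b
m3: inner = H(37 cf 36 36 36 61 75 49 52) = 03 19; tag = H(5d a5 5c 5c 5c 03 19) = 0232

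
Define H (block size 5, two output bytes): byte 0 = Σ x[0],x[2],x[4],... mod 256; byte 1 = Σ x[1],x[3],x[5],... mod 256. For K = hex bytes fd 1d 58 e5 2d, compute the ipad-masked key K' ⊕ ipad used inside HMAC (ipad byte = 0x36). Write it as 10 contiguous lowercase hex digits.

Key hex bytes fd 1d 58 e5 2d is exactly B = 5 bytes: K' = fd 1d 58 e5 2d.
XOR each byte with 0x36: fd⊕36=cb, 1d⊕36=2b, 58⊕36=6e, e5⊕36=d3, 2d⊕36=1b.

cb2b6ed31b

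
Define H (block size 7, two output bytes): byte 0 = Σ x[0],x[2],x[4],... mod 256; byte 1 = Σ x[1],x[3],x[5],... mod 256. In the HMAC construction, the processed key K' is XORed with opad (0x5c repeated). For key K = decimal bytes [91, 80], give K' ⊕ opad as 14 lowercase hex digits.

Key decimal bytes [91, 80] = 5b 50 is 2 bytes ≤ B = 7; zero-pad to 7 bytes: K' = 5b 50 00 00 00 00 00.
XOR each byte with 0x5c: 5b⊕5c=07, 50⊕5c=0c, 00⊕5c=5c, 00⊕5c=5c, 00⊕5c=5c, 00⊕5c=5c, 00⊕5c=5c.

070c5c5c5c5c5c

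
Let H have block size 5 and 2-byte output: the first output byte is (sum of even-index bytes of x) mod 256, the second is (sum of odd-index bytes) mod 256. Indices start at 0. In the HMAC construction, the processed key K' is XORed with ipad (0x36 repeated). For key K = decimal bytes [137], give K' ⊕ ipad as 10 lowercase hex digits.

bf36363636

Key decimal bytes [137] = 89 is 1 byte ≤ B = 5; zero-pad to 5 bytes: K' = 89 00 00 00 00.
XOR each byte with 0x36: 89⊕36=bf, 00⊕36=36, 00⊕36=36, 00⊕36=36, 00⊕36=36.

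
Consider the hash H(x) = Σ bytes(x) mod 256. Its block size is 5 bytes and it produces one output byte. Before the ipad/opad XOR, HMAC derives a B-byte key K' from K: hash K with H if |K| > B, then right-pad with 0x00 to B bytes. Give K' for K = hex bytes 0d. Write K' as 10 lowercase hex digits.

Key hex bytes 0d is 1 byte ≤ B = 5; zero-pad to 5 bytes: K' = 0d 00 00 00 00.

0d00000000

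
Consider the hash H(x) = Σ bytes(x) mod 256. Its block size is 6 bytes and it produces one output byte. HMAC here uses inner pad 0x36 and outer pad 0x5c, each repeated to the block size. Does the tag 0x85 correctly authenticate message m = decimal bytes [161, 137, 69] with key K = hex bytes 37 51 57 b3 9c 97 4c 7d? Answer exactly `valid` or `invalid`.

invalid

Key hex bytes 37 51 57 b3 9c 97 4c 7d is 8 bytes > B = 6, so hash it first: H(key) = 8e, then zero-pad to 6 bytes: K' = 8e 00 00 00 00 00.
K' ⊕ ipad = b8 36 36 36 36 36; K' ⊕ opad = d2 5c 5c 5c 5c 5c.
Inner hash: sum = 184+54+54+54+54+54+161+137+69 = 821; mod 256 = 53 → 35.
Outer hash (recomputed tag): sum = 210+92+92+92+92+92+53 = 723; mod 256 = 211 → d3.
Recomputed tag = d3; claimed = 85 → mismatch.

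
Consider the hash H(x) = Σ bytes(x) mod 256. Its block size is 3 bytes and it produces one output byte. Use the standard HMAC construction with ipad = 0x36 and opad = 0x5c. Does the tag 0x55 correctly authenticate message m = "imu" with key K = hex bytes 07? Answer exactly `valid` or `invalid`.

Key hex bytes 07 is 1 byte ≤ B = 3; zero-pad to 3 bytes: K' = 07 00 00.
K' ⊕ ipad = 31 36 36; K' ⊕ opad = 5b 5c 5c.
Inner hash: sum = 49+54+54+105+109+117 = 488; mod 256 = 232 → e8.
Outer hash (recomputed tag): sum = 91+92+92+232 = 507; mod 256 = 251 → fb.
Recomputed tag = fb; claimed = 55 → mismatch.

invalid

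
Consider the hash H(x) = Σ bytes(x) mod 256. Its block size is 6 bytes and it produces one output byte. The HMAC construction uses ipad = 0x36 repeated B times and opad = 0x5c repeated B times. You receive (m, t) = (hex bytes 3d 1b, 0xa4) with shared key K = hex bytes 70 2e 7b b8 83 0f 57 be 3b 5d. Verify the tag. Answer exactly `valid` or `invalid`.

Key hex bytes 70 2e 7b b8 83 0f 57 be 3b 5d is 10 bytes > B = 6, so hash it first: H(key) = 10, then zero-pad to 6 bytes: K' = 10 00 00 00 00 00.
K' ⊕ ipad = 26 36 36 36 36 36; K' ⊕ opad = 4c 5c 5c 5c 5c 5c.
Inner hash: sum = 38+54+54+54+54+54+61+27 = 396; mod 256 = 140 → 8c.
Outer hash (recomputed tag): sum = 76+92+92+92+92+92+140 = 676; mod 256 = 164 → a4.
Recomputed tag = a4; claimed = a4 → match.

valid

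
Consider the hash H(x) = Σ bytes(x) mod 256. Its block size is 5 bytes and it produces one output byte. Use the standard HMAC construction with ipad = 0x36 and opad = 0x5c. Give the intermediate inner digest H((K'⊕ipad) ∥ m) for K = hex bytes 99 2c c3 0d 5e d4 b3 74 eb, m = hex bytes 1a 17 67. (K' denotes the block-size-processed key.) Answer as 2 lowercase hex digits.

Key hex bytes 99 2c c3 0d 5e d4 b3 74 eb is 9 bytes > B = 5, so hash it first: H(key) = d9, then zero-pad to 5 bytes: K' = d9 00 00 00 00.
K' ⊕ ipad = ef 36 36 36 36.
Inner input = ef 36 36 36 36 ∥ 1a 17 67.
Inner hash: sum = 239+54+54+54+54+26+23+103 = 607; mod 256 = 95 → 5f.

5f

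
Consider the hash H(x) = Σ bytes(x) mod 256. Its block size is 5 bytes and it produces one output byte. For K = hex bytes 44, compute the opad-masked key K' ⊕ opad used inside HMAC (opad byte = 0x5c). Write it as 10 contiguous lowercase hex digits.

185c5c5c5c

Key hex bytes 44 is 1 byte ≤ B = 5; zero-pad to 5 bytes: K' = 44 00 00 00 00.
XOR each byte with 0x5c: 44⊕5c=18, 00⊕5c=5c, 00⊕5c=5c, 00⊕5c=5c, 00⊕5c=5c.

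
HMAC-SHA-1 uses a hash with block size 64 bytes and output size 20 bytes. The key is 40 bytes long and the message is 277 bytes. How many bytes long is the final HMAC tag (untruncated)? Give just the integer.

20

The tag is one SHA-1 digest: 20 bytes.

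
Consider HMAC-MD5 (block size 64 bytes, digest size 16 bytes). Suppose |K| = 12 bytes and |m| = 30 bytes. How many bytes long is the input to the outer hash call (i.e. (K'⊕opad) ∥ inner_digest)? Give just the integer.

Key is 12 ≤ 64 bytes, zero-padded: |K'| = 64.
Outer input = (K'⊕opad) ∥ H(inner) → 64 + 16 = 80 bytes.

80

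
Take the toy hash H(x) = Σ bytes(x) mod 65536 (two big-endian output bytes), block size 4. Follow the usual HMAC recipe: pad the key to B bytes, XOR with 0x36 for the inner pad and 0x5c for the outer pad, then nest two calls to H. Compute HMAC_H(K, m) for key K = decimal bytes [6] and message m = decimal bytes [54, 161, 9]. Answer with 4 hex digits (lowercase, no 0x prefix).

Key decimal bytes [6] = 06 is 1 byte ≤ B = 4; zero-pad to 4 bytes: K' = 06 00 00 00.
K' ⊕ ipad = 30 36 36 36.  K' ⊕ opad = 5a 5c 5c 5c.
Inner input = (K'⊕ipad) ∥ m = 30 36 36 36 ∥ 36 a1 09.
Inner hash: sum = 48+54+54+54+54+161+9 = 434 → 01 b2.
Outer input = (K'⊕opad) ∥ inner = 5a 5c 5c 5c ∥ 01 b2.
Outer hash (tag): sum = 90+92+92+92+1+178 = 545 → 02 21.

0221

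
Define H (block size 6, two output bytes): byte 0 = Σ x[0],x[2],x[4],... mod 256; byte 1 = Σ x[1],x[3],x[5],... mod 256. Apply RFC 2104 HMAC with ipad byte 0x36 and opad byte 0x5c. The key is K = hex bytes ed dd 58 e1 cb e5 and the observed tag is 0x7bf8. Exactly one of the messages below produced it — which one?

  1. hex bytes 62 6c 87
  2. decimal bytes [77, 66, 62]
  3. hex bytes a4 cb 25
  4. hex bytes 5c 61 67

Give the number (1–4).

Key hex bytes ed dd 58 e1 cb e5 is exactly B = 6 bytes: K' = ed dd 58 e1 cb e5.
K' ⊕ ipad = db eb 6e d7 fd d3; K' ⊕ opad = b1 81 04 bd 97 b9.
m1: inner = H(db eb 6e d7 fd d3 62 6c 87) = 2f 01; tag = H(b1 81 04 bd 97 b9 2f 01) = 7bf8 ← matches
m2: inner = H(db eb 6e d7 fd d3 4d 42 3e) = d1 d7; tag = H(b1 81 04 bd 97 b9 d1 d7) = 1dce
m3: inner = H(db eb 6e d7 fd d3 a4 cb 25) = 0f 60; tag = H(b1 81 04 bd 97 b9 0f 60) = 5b57
m4: inner = H(db eb 6e d7 fd d3 5c 61 67) = 09 f6; tag = H(b1 81 04 bd 97 b9 09 f6) = 55ed

1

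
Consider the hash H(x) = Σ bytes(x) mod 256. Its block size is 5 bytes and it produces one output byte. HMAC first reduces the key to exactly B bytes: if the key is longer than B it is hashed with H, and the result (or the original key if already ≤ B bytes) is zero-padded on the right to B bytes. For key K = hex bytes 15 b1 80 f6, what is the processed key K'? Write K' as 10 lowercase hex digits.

Key hex bytes 15 b1 80 f6 is 4 bytes ≤ B = 5; zero-pad to 5 bytes: K' = 15 b1 80 f6 00.

15b180f600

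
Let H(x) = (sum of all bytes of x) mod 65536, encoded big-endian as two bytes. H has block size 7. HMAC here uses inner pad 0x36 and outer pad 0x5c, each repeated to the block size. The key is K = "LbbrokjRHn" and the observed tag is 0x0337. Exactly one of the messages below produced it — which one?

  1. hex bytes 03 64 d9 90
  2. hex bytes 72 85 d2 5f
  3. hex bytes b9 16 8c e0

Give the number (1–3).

Key "LbbrokjRHn" = 4c 62 62 72 6f 6b 6a 52 48 6e is 10 bytes > B = 7, so hash it first: H(key) = 03 ce, then zero-pad to 7 bytes: K' = 03 ce 00 00 00 00 00.
K' ⊕ ipad = 35 f8 36 36 36 36 36; K' ⊕ opad = 5f 92 5c 5c 5c 5c 5c.
m1: inner = H(35 f8 36 36 36 36 36 03 64 d9 90) = 04 0b; tag = H(5f 92 5c 5c 5c 5c 5c 04 0b) = 02cc
m2: inner = H(35 f8 36 36 36 36 36 72 85 d2 5f) = 04 63; tag = H(5f 92 5c 5c 5c 5c 5c 04 63) = 0324
m3: inner = H(35 f8 36 36 36 36 36 b9 16 8c e0) = 04 76; tag = H(5f 92 5c 5c 5c 5c 5c 04 76) = 0337 ← matches

3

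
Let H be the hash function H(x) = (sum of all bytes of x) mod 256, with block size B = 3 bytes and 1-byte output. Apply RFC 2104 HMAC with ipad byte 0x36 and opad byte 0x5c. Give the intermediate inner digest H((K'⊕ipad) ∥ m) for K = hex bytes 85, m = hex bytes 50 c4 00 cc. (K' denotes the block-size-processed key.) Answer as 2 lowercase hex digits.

Key hex bytes 85 is 1 byte ≤ B = 3; zero-pad to 3 bytes: K' = 85 00 00.
K' ⊕ ipad = b3 36 36.
Inner input = b3 36 36 ∥ 50 c4 00 cc.
Inner hash: sum = 179+54+54+80+196+0+204 = 767; mod 256 = 255 → ff.

ff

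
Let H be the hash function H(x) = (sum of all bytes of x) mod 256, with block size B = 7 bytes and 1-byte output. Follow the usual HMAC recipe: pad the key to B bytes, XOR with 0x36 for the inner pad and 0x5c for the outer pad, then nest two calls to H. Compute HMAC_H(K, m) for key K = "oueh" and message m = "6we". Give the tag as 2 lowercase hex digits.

Key "oueh" = 6f 75 65 68 is 4 bytes ≤ B = 7; zero-pad to 7 bytes: K' = 6f 75 65 68 00 00 00.
K' ⊕ ipad = 59 43 53 5e 36 36 36.  K' ⊕ opad = 33 29 39 34 5c 5c 5c.
Inner input = (K'⊕ipad) ∥ m = 59 43 53 5e 36 36 36 ∥ 36 77 65.
Inner hash: sum = 89+67+83+94+54+54+54+54+119+101 = 769; mod 256 = 1 → 01.
Outer input = (K'⊕opad) ∥ inner = 33 29 39 34 5c 5c 5c ∥ 01.
Outer hash (tag): sum = 51+41+57+52+92+92+92+1 = 478; mod 256 = 222 → de.

de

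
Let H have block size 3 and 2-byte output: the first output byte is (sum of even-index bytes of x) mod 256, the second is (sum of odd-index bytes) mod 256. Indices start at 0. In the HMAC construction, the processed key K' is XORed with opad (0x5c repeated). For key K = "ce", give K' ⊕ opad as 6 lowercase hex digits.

3f395c

Key "ce" = 63 65 is 2 bytes ≤ B = 3; zero-pad to 3 bytes: K' = 63 65 00.
XOR each byte with 0x5c: 63⊕5c=3f, 65⊕5c=39, 00⊕5c=5c.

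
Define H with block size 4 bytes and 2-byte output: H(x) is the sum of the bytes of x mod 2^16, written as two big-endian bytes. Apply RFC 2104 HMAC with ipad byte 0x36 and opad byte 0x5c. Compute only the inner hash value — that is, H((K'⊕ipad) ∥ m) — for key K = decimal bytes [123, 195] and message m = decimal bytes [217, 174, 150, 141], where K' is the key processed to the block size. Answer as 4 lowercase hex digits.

0458

Key decimal bytes [123, 195] = 7b c3 is 2 bytes ≤ B = 4; zero-pad to 4 bytes: K' = 7b c3 00 00.
K' ⊕ ipad = 4d f5 36 36.
Inner input = 4d f5 36 36 ∥ d9 ae 96 8d.
Inner hash: sum = 77+245+54+54+217+174+150+141 = 1112 → 04 58.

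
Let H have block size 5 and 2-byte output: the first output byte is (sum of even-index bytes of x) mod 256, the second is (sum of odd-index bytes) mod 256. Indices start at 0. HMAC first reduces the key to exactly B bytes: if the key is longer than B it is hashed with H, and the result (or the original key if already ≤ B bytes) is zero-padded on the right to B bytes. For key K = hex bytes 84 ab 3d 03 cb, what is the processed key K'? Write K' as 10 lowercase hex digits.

84ab3d03cb

Key hex bytes 84 ab 3d 03 cb is exactly B = 5 bytes: K' = 84 ab 3d 03 cb.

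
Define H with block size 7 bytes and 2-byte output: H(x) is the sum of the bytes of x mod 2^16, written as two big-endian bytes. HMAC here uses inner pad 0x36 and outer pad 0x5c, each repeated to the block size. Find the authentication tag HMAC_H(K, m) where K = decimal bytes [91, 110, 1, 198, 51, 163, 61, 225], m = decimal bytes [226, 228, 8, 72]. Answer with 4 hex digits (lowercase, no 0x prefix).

Key decimal bytes [91, 110, 1, 198, 51, 163, 61, 225] = 5b 6e 01 c6 33 a3 3d e1 is 8 bytes > B = 7, so hash it first: H(key) = 03 84, then zero-pad to 7 bytes: K' = 03 84 00 00 00 00 00.
K' ⊕ ipad = 35 b2 36 36 36 36 36.  K' ⊕ opad = 5f d8 5c 5c 5c 5c 5c.
Inner input = (K'⊕ipad) ∥ m = 35 b2 36 36 36 36 36 ∥ e2 e4 08 48.
Inner hash: sum = 53+178+54+54+54+54+54+226+228+8+72 = 1035 → 04 0b.
Outer input = (K'⊕opad) ∥ inner = 5f d8 5c 5c 5c 5c 5c ∥ 04 0b.
Outer hash (tag): sum = 95+216+92+92+92+92+92+4+11 = 786 → 03 12.

0312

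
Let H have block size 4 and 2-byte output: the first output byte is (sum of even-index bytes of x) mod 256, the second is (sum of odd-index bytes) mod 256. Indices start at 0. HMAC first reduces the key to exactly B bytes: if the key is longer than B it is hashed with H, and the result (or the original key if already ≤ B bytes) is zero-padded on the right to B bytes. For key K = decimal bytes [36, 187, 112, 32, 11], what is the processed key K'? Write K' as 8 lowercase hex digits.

|K| = 5 > B = 4, so first hash the key.
H(K): even-index sum = 159 mod 256 = 159; odd-index sum = 219 mod 256 = 219 → 9f db.
Zero-pad H(K) = 9f db to 4 bytes: K' = 9f db 00 00.

9fdb0000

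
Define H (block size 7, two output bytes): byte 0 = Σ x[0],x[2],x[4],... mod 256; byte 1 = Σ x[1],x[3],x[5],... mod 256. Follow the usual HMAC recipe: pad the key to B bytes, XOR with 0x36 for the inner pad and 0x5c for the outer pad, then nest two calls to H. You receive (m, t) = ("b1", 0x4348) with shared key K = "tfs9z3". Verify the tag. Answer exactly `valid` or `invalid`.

invalid

Key "tfs9z3" = 74 66 73 39 7a 33 is 6 bytes ≤ B = 7; zero-pad to 7 bytes: K' = 74 66 73 39 7a 33 00.
K' ⊕ ipad = 42 50 45 0f 4c 05 36; K' ⊕ opad = 28 3a 2f 65 26 6f 5c.
Inner hash: even-index sum = 314 mod 256 = 58; odd-index sum = 198 mod 256 = 198 → 3a c6.
Outer hash (recomputed tag): even-index sum = 415 mod 256 = 159; odd-index sum = 328 mod 256 = 72 → 9f 48.
Recomputed tag = 9f48; claimed = 4348 → mismatch.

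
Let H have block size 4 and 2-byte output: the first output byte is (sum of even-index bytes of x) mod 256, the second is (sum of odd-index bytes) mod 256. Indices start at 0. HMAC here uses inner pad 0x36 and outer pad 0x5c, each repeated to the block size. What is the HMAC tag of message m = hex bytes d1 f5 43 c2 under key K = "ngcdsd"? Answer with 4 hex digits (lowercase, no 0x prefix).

Key "ngcdsd" = 6e 67 63 64 73 64 is 6 bytes > B = 4, so hash it first: H(key) = 44 2f, then zero-pad to 4 bytes: K' = 44 2f 00 00.
K' ⊕ ipad = 72 19 36 36.  K' ⊕ opad = 18 73 5c 5c.
Inner input = (K'⊕ipad) ∥ m = 72 19 36 36 ∥ d1 f5 43 c2.
Inner hash: even-index sum = 444 mod 256 = 188; odd-index sum = 518 mod 256 = 6 → bc 06.
Outer input = (K'⊕opad) ∥ inner = 18 73 5c 5c ∥ bc 06.
Outer hash (tag): even-index sum = 304 mod 256 = 48; odd-index sum = 213 mod 256 = 213 → 30 d5.

30d5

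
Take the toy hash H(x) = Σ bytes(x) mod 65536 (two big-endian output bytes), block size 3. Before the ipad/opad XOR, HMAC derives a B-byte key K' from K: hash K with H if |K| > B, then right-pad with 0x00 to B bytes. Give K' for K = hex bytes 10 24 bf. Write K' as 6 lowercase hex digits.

Key hex bytes 10 24 bf is exactly B = 3 bytes: K' = 10 24 bf.

1024bf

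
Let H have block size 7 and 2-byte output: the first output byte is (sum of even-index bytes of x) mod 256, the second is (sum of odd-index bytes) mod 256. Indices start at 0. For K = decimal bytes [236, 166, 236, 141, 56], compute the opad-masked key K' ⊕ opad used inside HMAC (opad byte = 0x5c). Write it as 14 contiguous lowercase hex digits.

b0fab0d1645c5c

Key decimal bytes [236, 166, 236, 141, 56] = ec a6 ec 8d 38 is 5 bytes ≤ B = 7; zero-pad to 7 bytes: K' = ec a6 ec 8d 38 00 00.
XOR each byte with 0x5c: ec⊕5c=b0, a6⊕5c=fa, ec⊕5c=b0, 8d⊕5c=d1, 38⊕5c=64, 00⊕5c=5c, 00⊕5c=5c.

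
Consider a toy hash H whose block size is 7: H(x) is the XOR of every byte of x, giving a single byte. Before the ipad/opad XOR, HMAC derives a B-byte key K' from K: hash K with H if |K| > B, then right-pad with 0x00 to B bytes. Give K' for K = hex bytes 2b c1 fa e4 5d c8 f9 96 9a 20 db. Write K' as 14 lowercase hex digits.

|K| = 11 > B = 7, so first hash the key.
H(K): XOR 2b⊕c1⊕fa⊕e4⊕5d⊕c8⊕f9⊕96⊕9a⊕20⊕db = 6f.
Zero-pad H(K) = 6f to 7 bytes: K' = 6f 00 00 00 00 00 00.

6f000000000000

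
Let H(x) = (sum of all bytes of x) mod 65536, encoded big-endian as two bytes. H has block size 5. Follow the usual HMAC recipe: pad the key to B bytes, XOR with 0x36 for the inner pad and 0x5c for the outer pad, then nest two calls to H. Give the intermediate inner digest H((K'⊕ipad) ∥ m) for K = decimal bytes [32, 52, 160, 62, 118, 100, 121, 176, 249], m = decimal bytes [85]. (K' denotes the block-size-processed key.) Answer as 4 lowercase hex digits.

Key decimal bytes [32, 52, 160, 62, 118, 100, 121, 176, 249] = 20 34 a0 3e 76 64 79 b0 f9 is 9 bytes > B = 5, so hash it first: H(key) = 04 2e, then zero-pad to 5 bytes: K' = 04 2e 00 00 00.
K' ⊕ ipad = 32 18 36 36 36.
Inner input = 32 18 36 36 36 ∥ 55.
Inner hash: sum = 50+24+54+54+54+85 = 321 → 01 41.

0141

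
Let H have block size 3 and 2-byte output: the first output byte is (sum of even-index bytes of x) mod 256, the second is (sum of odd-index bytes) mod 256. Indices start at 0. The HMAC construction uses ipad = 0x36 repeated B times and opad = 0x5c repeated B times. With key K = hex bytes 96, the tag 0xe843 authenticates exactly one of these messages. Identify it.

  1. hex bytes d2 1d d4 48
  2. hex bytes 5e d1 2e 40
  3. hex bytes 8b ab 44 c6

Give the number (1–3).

Key hex bytes 96 is 1 byte ≤ B = 3; zero-pad to 3 bytes: K' = 96 00 00.
K' ⊕ ipad = a0 36 36; K' ⊕ opad = ca 5c 5c.
m1: inner = H(a0 36 36 d2 1d d4 48) = 3b dc; tag = H(ca 5c 5c 3b dc) = 0297
m2: inner = H(a0 36 36 5e d1 2e 40) = e7 c2; tag = H(ca 5c 5c e7 c2) = e843 ← matches
m3: inner = H(a0 36 36 8b ab 44 c6) = 47 05; tag = H(ca 5c 5c 47 05) = 2ba3

2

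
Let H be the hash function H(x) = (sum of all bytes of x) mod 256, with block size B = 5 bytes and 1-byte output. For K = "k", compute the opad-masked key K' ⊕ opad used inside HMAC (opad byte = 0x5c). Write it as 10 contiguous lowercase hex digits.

375c5c5c5c

Key "k" = 6b is 1 byte ≤ B = 5; zero-pad to 5 bytes: K' = 6b 00 00 00 00.
XOR each byte with 0x5c: 6b⊕5c=37, 00⊕5c=5c, 00⊕5c=5c, 00⊕5c=5c, 00⊕5c=5c.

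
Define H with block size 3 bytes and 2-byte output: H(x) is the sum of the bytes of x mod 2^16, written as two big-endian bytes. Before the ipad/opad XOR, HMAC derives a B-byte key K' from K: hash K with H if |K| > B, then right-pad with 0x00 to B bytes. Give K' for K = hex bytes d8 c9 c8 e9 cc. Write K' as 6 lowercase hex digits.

041e00

|K| = 5 > B = 3, so first hash the key.
H(K): sum = 216+201+200+233+204 = 1054 → 04 1e.
Zero-pad H(K) = 04 1e to 3 bytes: K' = 04 1e 00.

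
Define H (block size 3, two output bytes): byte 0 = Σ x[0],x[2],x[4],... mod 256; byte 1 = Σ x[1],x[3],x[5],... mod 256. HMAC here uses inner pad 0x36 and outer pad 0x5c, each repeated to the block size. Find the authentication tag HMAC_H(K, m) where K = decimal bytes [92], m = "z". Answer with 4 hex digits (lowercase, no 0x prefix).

0cfc

Key decimal bytes [92] = 5c is 1 byte ≤ B = 3; zero-pad to 3 bytes: K' = 5c 00 00.
K' ⊕ ipad = 6a 36 36.  K' ⊕ opad = 00 5c 5c.
Inner input = (K'⊕ipad) ∥ m = 6a 36 36 ∥ 7a.
Inner hash: even-index sum = 160 mod 256 = 160; odd-index sum = 176 mod 256 = 176 → a0 b0.
Outer input = (K'⊕opad) ∥ inner = 00 5c 5c ∥ a0 b0.
Outer hash (tag): even-index sum = 268 mod 256 = 12; odd-index sum = 252 mod 256 = 252 → 0c fc.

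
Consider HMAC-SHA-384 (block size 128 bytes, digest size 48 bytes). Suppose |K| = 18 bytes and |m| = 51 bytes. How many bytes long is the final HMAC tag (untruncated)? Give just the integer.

The tag is one SHA-384 digest: 48 bytes.

48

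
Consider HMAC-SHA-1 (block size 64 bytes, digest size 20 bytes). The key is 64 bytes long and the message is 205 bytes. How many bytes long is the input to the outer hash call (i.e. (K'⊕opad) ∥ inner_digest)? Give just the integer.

84

Key is 64 ≤ 64 bytes, zero-padded: |K'| = 64.
Outer input = (K'⊕opad) ∥ H(inner) → 64 + 20 = 84 bytes.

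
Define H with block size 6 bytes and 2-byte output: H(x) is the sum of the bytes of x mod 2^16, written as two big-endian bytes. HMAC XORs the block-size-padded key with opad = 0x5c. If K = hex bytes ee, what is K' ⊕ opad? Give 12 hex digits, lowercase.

Key hex bytes ee is 1 byte ≤ B = 6; zero-pad to 6 bytes: K' = ee 00 00 00 00 00.
XOR each byte with 0x5c: ee⊕5c=b2, 00⊕5c=5c, 00⊕5c=5c, 00⊕5c=5c, 00⊕5c=5c, 00⊕5c=5c.

b25c5c5c5c5c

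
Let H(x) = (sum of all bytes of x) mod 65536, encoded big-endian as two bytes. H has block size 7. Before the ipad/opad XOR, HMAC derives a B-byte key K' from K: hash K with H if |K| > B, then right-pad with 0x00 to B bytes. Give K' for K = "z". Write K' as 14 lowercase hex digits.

Key "z" = 7a is 1 byte ≤ B = 7; zero-pad to 7 bytes: K' = 7a 00 00 00 00 00 00.

7a000000000000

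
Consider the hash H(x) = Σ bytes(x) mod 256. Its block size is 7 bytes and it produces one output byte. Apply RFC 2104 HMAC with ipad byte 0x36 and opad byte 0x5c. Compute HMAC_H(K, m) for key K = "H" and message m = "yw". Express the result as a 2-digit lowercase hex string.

ee

Key "H" = 48 is 1 byte ≤ B = 7; zero-pad to 7 bytes: K' = 48 00 00 00 00 00 00.
K' ⊕ ipad = 7e 36 36 36 36 36 36.  K' ⊕ opad = 14 5c 5c 5c 5c 5c 5c.
Inner input = (K'⊕ipad) ∥ m = 7e 36 36 36 36 36 36 ∥ 79 77.
Inner hash: sum = 126+54+54+54+54+54+54+121+119 = 690; mod 256 = 178 → b2.
Outer input = (K'⊕opad) ∥ inner = 14 5c 5c 5c 5c 5c 5c ∥ b2.
Outer hash (tag): sum = 20+92+92+92+92+92+92+178 = 750; mod 256 = 238 → ee.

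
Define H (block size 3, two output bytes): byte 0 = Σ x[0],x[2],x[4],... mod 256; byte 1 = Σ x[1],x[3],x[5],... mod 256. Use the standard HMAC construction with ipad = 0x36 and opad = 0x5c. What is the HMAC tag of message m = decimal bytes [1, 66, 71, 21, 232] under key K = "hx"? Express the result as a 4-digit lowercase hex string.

0e0f

Key "hx" = 68 78 is 2 bytes ≤ B = 3; zero-pad to 3 bytes: K' = 68 78 00.
K' ⊕ ipad = 5e 4e 36.  K' ⊕ opad = 34 24 5c.
Inner input = (K'⊕ipad) ∥ m = 5e 4e 36 ∥ 01 42 47 15 e8.
Inner hash: even-index sum = 235 mod 256 = 235; odd-index sum = 382 mod 256 = 126 → eb 7e.
Outer input = (K'⊕opad) ∥ inner = 34 24 5c ∥ eb 7e.
Outer hash (tag): even-index sum = 270 mod 256 = 14; odd-index sum = 271 mod 256 = 15 → 0e 0f.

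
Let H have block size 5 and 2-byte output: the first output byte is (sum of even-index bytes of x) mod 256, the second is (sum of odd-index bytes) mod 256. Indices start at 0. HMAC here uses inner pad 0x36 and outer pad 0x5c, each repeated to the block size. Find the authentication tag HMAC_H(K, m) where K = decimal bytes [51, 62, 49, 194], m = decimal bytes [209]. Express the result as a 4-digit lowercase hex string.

0542

Key decimal bytes [51, 62, 49, 194] = 33 3e 31 c2 is 4 bytes ≤ B = 5; zero-pad to 5 bytes: K' = 33 3e 31 c2 00.
K' ⊕ ipad = 05 08 07 f4 36.  K' ⊕ opad = 6f 62 6d 9e 5c.
Inner input = (K'⊕ipad) ∥ m = 05 08 07 f4 36 ∥ d1.
Inner hash: even-index sum = 66 mod 256 = 66; odd-index sum = 461 mod 256 = 205 → 42 cd.
Outer input = (K'⊕opad) ∥ inner = 6f 62 6d 9e 5c ∥ 42 cd.
Outer hash (tag): even-index sum = 517 mod 256 = 5; odd-index sum = 322 mod 256 = 66 → 05 42.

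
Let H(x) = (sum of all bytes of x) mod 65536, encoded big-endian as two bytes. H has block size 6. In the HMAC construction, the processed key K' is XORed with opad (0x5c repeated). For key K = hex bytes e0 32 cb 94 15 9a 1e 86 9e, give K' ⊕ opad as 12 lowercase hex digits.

Key hex bytes e0 32 cb 94 15 9a 1e 86 9e is 9 bytes > B = 6, so hash it first: H(key) = 04 62, then zero-pad to 6 bytes: K' = 04 62 00 00 00 00.
XOR each byte with 0x5c: 04⊕5c=58, 62⊕5c=3e, 00⊕5c=5c, 00⊕5c=5c, 00⊕5c=5c, 00⊕5c=5c.

583e5c5c5c5c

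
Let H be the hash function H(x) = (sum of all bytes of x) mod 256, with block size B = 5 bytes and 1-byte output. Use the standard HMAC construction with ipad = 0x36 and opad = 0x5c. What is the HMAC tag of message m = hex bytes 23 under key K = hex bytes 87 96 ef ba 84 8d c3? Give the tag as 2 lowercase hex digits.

dd

Key hex bytes 87 96 ef ba 84 8d c3 is 7 bytes > B = 5, so hash it first: H(key) = 9a, then zero-pad to 5 bytes: K' = 9a 00 00 00 00.
K' ⊕ ipad = ac 36 36 36 36.  K' ⊕ opad = c6 5c 5c 5c 5c.
Inner input = (K'⊕ipad) ∥ m = ac 36 36 36 36 ∥ 23.
Inner hash: sum = 172+54+54+54+54+35 = 423; mod 256 = 167 → a7.
Outer input = (K'⊕opad) ∥ inner = c6 5c 5c 5c 5c ∥ a7.
Outer hash (tag): sum = 198+92+92+92+92+167 = 733; mod 256 = 221 → dd.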